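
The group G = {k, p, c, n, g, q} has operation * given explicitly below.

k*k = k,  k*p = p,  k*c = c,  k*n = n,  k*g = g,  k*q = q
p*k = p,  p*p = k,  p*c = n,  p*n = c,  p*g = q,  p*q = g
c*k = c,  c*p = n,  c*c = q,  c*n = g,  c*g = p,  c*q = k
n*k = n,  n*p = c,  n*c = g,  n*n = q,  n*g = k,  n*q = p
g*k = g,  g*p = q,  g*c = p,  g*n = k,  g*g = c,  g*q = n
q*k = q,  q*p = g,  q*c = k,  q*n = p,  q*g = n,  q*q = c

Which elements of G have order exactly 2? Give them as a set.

Identity is k. Compute the order of each non-identity element by repeated multiplication:
  p: p → k  (order 2)
  c: c → q → k  (order 3)
  n: n → q → p → c → g → k  (order 6)
  g: g → c → p → q → n → k  (order 6)
  q: q → c → k  (order 3)
Elements of order 2: {p}.
(Structurally, G here is isomorphic to the cyclic group Z_6.)

{p}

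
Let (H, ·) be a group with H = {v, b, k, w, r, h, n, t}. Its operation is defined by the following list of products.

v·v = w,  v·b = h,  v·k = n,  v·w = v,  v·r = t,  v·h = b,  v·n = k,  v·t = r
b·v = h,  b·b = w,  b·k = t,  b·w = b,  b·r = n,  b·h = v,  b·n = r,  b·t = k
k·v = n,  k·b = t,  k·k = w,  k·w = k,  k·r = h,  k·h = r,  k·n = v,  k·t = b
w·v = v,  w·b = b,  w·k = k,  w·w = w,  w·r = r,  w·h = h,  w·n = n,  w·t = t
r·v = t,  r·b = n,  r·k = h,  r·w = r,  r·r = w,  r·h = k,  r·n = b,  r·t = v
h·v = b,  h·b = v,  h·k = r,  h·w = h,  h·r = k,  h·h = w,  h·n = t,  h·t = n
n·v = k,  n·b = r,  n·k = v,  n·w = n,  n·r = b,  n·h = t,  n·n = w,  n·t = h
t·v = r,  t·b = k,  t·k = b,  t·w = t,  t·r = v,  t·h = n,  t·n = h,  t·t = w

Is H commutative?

Yes

Check whether the table is symmetric across its main diagonal.
Every entry (row x, col y) equals the entry (row y, col x), so H is abelian.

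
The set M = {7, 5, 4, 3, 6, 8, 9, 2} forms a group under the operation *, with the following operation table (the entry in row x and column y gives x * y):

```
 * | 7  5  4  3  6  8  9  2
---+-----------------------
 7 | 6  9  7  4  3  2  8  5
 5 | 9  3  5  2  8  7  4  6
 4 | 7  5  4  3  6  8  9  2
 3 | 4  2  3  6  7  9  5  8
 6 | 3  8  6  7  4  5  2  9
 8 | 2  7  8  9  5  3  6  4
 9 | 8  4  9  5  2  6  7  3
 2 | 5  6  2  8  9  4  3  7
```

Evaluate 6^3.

6

6^1 = 6
6^2 = 6 * 6 = 4
6^3 = 4 * 6 = 6
(Structurally, M here is isomorphic to the cyclic group Z_8.)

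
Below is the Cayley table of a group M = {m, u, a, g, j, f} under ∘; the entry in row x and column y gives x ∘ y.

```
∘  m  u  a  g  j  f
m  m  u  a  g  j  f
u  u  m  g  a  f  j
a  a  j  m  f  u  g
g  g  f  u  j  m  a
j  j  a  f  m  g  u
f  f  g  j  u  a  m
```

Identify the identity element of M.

The identity e satisfies e ∘ x = x for all x, so its row in the table reproduces the column headers.
Row m reads: m, u, a, g, j, f — exactly the header order. So m is the identity.

m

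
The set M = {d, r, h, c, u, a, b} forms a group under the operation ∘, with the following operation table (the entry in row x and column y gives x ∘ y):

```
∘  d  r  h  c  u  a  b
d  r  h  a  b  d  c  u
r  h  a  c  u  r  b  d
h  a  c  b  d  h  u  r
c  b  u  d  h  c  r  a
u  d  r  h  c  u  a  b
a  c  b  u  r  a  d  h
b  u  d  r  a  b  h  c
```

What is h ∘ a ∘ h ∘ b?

r

h ∘ a = u
u ∘ h = h
h ∘ b = r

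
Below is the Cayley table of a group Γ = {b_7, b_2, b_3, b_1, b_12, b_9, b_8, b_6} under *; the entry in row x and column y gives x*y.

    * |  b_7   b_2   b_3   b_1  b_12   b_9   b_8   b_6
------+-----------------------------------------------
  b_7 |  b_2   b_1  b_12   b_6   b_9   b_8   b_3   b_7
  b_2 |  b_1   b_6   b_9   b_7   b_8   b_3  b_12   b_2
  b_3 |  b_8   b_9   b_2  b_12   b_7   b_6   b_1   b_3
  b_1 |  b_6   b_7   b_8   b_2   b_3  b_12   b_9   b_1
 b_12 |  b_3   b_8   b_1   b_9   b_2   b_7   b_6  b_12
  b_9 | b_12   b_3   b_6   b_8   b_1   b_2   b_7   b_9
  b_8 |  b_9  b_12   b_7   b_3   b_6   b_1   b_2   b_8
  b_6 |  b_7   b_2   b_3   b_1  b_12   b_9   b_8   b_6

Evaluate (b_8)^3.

b_8^1 = b_8
b_8^2 = b_8*b_8 = b_2
b_8^3 = b_2*b_8 = b_12

b_12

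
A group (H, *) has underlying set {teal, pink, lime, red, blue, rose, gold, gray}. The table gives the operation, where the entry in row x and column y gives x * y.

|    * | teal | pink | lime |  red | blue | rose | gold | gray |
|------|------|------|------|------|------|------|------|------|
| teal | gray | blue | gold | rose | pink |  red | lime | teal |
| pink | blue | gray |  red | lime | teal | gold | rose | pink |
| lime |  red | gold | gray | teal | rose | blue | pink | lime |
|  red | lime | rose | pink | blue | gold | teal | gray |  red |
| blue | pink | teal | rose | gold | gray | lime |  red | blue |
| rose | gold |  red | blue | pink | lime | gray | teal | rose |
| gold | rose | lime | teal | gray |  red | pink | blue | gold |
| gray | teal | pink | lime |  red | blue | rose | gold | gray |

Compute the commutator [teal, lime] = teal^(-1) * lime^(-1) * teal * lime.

blue

Identity is gray; from the table teal^(-1) = teal and lime^(-1) = lime.
teal * lime = gold
gold * teal = rose
rose * lime = blue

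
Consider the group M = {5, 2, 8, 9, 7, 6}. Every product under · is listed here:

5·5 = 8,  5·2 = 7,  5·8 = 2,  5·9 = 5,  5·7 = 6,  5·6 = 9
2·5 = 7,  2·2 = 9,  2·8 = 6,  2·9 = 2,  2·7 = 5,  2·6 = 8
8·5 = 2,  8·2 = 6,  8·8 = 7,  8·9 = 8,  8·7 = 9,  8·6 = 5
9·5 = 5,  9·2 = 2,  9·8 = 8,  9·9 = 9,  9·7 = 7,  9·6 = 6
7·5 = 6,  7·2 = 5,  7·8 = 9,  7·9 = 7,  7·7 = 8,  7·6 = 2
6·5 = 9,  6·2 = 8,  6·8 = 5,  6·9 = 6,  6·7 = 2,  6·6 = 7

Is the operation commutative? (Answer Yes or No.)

Yes

Check whether the table is symmetric across its main diagonal.
Every entry (row x, col y) equals the entry (row y, col x), so M is abelian.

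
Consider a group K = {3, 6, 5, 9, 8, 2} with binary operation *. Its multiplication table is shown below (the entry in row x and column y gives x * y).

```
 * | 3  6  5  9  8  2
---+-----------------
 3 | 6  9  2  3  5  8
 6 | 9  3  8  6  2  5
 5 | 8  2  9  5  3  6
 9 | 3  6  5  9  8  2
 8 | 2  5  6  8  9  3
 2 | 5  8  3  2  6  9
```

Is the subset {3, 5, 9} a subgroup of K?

No

3 * 3 = 6, which is not in {3, 5, 9}.
The subset is not closed under *, so it is not a subgroup.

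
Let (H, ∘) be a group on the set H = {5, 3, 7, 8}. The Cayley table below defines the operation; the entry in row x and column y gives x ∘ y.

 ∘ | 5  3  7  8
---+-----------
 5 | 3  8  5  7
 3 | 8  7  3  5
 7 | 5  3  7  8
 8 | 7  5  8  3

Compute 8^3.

5

8^1 = 8
8^2 = 8 ∘ 8 = 3
8^3 = 3 ∘ 8 = 5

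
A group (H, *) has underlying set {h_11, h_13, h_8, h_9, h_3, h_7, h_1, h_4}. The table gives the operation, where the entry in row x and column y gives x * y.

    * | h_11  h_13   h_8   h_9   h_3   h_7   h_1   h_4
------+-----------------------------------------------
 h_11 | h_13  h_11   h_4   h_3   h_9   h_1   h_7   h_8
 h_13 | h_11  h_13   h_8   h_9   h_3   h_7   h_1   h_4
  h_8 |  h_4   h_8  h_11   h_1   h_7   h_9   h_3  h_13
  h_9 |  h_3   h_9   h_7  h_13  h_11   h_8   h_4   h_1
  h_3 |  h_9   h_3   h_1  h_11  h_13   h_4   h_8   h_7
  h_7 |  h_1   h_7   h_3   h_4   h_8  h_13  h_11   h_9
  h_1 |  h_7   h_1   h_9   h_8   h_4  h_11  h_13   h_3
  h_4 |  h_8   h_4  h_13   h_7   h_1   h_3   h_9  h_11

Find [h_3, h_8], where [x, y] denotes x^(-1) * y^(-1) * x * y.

h_11

Identity is h_13; from the table h_3^(-1) = h_3 and h_8^(-1) = h_4.
h_3 * h_4 = h_7
h_7 * h_3 = h_8
h_8 * h_8 = h_11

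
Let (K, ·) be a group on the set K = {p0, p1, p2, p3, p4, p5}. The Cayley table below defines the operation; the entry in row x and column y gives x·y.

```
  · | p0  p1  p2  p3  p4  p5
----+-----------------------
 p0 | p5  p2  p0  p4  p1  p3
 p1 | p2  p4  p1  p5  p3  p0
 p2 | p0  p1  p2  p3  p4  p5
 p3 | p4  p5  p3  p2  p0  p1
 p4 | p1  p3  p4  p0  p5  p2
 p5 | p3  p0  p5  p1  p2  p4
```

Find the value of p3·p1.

Read row p3, column p1: p3·p1 = p5.
(Structurally, K here is isomorphic to the cyclic group Z_6.)

p5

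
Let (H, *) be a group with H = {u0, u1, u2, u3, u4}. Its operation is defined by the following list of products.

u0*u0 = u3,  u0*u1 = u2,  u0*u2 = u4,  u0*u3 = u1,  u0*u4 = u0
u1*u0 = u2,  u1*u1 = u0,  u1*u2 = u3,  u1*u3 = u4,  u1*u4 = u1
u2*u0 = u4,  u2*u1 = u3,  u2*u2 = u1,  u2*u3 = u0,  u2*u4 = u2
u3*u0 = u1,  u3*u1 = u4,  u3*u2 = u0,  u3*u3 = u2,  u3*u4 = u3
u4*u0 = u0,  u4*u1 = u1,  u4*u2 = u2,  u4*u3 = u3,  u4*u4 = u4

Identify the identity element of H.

u4

The identity e satisfies e * x = x for all x, so its row in the table reproduces the column headers.
Row u4 reads: u0, u1, u2, u3, u4 — exactly the header order. So u4 is the identity.
(Structurally, H here is isomorphic to the cyclic group Z_5.)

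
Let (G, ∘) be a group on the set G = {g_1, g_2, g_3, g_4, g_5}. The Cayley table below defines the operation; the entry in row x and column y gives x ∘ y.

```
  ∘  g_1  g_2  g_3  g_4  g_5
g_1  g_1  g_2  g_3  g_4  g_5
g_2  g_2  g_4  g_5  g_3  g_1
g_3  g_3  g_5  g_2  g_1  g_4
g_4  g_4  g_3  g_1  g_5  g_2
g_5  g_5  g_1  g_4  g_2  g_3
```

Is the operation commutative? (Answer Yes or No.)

Check whether the table is symmetric across its main diagonal.
Every entry (row x, col y) equals the entry (row y, col x), so G is abelian.

Yes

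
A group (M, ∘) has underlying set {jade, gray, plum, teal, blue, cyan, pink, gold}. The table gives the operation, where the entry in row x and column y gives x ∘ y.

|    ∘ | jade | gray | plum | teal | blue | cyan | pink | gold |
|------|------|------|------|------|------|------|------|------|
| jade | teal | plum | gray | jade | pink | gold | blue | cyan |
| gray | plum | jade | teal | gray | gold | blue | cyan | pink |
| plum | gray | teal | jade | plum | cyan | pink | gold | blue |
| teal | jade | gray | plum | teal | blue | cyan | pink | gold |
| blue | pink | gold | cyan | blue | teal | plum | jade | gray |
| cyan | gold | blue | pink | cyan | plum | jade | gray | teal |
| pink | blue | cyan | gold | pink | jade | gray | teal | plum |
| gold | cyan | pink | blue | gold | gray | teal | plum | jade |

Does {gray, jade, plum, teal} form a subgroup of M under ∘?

Yes

{gray, jade, plum, teal} contains the identity teal.
Checking products: every product of two elements of {gray, jade, plum, teal} (read from the table) lies in {gray, jade, plum, teal}, so the set is closed.
In a finite group, a nonempty closed subset is a subgroup. So {gray, jade, plum, teal} ≤ M.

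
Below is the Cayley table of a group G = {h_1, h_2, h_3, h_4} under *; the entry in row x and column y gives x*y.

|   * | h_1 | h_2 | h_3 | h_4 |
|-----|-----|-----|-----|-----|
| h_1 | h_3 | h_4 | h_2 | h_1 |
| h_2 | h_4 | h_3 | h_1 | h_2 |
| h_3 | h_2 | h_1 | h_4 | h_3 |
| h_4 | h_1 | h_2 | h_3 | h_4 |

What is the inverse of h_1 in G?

h_2

First locate the identity: row h_4 matches the header, so h_4 is the identity.
Scan row h_1 for h_4: h_1*h_2 = h_4. Hence h_1^(-1) = h_2.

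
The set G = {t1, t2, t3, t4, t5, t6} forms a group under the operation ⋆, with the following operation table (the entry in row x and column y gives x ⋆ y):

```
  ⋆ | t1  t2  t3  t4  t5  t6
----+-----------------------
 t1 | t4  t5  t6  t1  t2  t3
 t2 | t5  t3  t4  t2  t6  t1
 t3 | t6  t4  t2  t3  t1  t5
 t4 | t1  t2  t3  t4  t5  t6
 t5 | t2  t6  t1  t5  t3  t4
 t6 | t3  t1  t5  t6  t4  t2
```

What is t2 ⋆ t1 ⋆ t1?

t2 ⋆ t1 = t5
t5 ⋆ t1 = t2
(Structurally, G here is isomorphic to the cyclic group Z_6.)

t2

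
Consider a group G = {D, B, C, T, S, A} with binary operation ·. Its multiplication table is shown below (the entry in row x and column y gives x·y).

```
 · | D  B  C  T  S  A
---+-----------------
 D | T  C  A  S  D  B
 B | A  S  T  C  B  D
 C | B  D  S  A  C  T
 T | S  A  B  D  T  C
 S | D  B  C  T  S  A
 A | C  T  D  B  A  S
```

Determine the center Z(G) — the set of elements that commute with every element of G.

An element z is central iff its row equals its column in the table.
For C: C·T = A ≠ B = T·C, so C ∉ Z.
Checking each element this way leaves Z(G) = {S}.

{S}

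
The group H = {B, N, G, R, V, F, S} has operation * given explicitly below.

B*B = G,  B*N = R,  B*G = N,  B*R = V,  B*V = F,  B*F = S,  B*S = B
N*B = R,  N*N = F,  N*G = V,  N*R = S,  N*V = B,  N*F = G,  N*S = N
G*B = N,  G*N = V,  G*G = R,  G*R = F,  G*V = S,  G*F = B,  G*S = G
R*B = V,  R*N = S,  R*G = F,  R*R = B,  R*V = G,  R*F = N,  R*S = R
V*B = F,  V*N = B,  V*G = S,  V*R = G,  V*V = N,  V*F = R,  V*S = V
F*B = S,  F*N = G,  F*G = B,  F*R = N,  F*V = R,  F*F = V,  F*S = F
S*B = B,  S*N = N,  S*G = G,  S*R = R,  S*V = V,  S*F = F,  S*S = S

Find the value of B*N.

Read row B, column N: B*N = R.
(Structurally, H here is isomorphic to the cyclic group Z_7.)

R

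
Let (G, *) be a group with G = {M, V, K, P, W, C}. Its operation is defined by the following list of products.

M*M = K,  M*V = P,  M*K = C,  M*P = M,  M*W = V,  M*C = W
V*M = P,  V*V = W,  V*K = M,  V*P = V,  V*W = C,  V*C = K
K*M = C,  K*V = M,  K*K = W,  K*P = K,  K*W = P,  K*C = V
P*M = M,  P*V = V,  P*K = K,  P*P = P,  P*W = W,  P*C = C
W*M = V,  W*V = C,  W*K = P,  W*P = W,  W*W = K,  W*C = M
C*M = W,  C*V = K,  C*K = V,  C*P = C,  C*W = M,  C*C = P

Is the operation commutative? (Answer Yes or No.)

Check whether the table is symmetric across its main diagonal.
Every entry (row x, col y) equals the entry (row y, col x), so G is abelian.

Yes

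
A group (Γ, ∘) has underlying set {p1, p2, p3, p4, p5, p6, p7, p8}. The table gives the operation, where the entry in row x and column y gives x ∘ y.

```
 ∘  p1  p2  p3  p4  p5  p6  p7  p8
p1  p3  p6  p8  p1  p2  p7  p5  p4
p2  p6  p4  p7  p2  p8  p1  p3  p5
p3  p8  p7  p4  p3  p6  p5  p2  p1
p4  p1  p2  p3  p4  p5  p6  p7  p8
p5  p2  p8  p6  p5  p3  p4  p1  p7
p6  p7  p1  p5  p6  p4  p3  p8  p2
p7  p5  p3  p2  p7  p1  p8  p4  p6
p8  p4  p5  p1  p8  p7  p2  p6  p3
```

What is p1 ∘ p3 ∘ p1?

p4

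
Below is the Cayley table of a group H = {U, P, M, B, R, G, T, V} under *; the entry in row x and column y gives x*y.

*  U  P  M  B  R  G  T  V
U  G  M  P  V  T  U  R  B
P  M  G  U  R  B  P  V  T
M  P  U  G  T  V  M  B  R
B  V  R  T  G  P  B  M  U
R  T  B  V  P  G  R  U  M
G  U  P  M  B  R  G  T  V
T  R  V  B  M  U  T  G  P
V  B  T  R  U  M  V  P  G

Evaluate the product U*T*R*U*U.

G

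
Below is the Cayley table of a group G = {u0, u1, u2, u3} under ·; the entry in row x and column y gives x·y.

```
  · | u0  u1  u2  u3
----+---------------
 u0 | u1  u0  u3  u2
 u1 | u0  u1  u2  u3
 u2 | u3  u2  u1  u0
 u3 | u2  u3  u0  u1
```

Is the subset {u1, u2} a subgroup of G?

Yes

{u1, u2} contains the identity u1.
Checking products: every product of two elements of {u1, u2} (read from the table) lies in {u1, u2}, so the set is closed.
In a finite group, a nonempty closed subset is a subgroup. So {u1, u2} ≤ G.
(Structurally, G here is isomorphic to the Klein four-group V_4.)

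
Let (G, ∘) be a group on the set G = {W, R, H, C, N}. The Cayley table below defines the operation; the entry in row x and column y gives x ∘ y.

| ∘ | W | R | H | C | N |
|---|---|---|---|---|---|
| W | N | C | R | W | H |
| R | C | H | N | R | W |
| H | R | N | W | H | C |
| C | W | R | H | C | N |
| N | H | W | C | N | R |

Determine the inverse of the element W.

R

First locate the identity: row C matches the header, so C is the identity.
Scan row W for C: W ∘ R = C. Hence W^(-1) = R.
(Structurally, G here is isomorphic to the cyclic group Z_5.)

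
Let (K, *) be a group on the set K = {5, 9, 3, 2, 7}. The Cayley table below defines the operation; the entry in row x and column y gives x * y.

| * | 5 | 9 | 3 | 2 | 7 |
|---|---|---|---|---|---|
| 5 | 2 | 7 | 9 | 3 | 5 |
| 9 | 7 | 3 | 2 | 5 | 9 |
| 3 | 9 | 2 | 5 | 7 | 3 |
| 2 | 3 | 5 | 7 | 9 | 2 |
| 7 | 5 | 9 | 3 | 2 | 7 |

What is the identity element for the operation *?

The identity e satisfies e * x = x for all x, so its row in the table reproduces the column headers.
Row 7 reads: 5, 9, 3, 2, 7 — exactly the header order. So 7 is the identity.
(Structurally, K here is isomorphic to the cyclic group Z_5.)

7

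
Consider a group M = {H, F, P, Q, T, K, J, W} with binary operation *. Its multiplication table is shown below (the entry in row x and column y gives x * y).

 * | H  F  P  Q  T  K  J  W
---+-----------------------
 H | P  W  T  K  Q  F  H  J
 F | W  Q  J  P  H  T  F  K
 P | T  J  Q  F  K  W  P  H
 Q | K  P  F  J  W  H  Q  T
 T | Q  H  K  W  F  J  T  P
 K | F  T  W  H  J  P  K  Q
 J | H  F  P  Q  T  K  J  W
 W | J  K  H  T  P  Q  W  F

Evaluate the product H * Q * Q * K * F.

Q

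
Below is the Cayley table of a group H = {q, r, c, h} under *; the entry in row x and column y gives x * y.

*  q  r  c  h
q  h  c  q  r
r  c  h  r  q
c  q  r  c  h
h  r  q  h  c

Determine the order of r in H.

4

The identity element is c (its row matches the header).
r^1 = r
r^2 = r * r = h
r^3 = h * r = q
r^4 = q * r = c
The first power of r equal to the identity is r^4, so ord(r) = 4.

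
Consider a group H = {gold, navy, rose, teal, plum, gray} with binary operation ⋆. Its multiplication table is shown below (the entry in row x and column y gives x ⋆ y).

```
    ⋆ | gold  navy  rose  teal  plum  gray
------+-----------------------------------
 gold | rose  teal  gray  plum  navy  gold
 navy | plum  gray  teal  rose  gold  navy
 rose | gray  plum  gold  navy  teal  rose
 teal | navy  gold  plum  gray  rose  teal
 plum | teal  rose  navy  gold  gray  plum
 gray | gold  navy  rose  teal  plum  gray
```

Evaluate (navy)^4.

gray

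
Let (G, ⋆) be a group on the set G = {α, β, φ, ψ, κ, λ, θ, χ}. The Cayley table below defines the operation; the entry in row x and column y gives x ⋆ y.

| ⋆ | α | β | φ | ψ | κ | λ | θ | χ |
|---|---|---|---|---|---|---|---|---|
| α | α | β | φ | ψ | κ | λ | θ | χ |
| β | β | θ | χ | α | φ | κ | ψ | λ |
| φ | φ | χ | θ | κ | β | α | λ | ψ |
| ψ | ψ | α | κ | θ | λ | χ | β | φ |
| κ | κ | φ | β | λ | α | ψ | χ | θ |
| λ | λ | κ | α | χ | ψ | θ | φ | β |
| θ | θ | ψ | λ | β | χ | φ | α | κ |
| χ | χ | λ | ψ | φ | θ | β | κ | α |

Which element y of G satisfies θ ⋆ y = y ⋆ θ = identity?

First locate the identity: row α matches the header, so α is the identity.
Scan row θ for α: θ ⋆ θ = α. Hence θ^(-1) = θ.

θ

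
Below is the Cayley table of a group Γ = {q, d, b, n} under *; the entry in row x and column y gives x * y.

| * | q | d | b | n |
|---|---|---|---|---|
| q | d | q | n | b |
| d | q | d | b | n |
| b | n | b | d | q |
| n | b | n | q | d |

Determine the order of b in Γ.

The identity element is d (its row matches the header).
b^1 = b
b^2 = b * b = d
The first power of b equal to the identity is b^2, so ord(b) = 2.
(Structurally, Γ here is isomorphic to the Klein four-group V_4.)

2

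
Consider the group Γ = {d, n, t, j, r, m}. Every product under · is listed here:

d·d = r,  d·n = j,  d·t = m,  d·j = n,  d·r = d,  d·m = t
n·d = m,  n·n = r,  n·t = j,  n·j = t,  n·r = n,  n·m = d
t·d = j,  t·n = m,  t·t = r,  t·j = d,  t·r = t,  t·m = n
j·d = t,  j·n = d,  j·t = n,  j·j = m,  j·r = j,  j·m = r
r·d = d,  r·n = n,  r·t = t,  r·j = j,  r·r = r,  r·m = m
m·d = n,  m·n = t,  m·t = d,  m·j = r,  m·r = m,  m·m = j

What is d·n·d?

t

d·n = j
j·d = t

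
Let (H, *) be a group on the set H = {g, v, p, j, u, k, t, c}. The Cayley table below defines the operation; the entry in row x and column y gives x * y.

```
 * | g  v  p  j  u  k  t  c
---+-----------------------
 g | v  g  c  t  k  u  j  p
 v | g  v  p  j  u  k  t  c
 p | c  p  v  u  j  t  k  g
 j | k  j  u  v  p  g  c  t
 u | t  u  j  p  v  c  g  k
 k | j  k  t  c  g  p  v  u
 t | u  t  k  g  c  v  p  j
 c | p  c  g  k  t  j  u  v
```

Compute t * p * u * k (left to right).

u

t * p = k
k * u = g
g * k = u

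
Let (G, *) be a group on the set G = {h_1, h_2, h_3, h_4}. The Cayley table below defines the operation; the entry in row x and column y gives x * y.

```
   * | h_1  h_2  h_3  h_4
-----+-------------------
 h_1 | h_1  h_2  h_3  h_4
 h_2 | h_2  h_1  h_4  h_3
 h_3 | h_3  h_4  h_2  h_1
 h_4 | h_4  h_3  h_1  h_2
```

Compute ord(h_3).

The identity element is h_1 (its row matches the header).
h_3^1 = h_3
h_3^2 = h_3 * h_3 = h_2
h_3^3 = h_2 * h_3 = h_4
h_3^4 = h_4 * h_3 = h_1
The first power of h_3 equal to the identity is h_3^4, so ord(h_3) = 4.

4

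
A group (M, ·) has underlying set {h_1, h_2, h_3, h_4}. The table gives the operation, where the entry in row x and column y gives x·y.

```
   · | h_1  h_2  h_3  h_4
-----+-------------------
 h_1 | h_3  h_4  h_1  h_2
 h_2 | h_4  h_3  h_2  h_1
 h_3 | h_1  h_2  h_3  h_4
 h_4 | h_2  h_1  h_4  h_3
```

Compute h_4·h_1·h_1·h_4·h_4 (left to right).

h_4

h_4·h_1 = h_2
h_2·h_1 = h_4
h_4·h_4 = h_3
h_3·h_4 = h_4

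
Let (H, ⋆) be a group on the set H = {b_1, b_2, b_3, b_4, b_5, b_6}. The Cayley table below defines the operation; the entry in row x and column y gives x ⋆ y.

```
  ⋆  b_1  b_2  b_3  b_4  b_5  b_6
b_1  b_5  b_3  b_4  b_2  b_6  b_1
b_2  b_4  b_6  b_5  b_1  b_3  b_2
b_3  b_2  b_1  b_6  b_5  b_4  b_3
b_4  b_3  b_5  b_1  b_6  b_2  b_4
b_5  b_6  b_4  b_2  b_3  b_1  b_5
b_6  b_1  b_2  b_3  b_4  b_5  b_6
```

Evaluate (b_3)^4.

b_6

b_3^1 = b_3
b_3^2 = b_3 ⋆ b_3 = b_6
b_3^3 = b_6 ⋆ b_3 = b_3
b_3^4 = b_3 ⋆ b_3 = b_6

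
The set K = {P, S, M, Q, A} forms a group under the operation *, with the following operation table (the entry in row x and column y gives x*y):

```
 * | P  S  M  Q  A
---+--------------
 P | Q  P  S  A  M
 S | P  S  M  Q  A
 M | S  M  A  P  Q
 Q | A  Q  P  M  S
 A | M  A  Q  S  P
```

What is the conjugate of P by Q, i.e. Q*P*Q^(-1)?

P

The identity is S. In row Q, the entry S sits in column A, so Q^(-1) = A.
Q*P = A
A*A = P
(Structurally, K here is isomorphic to the cyclic group Z_5.)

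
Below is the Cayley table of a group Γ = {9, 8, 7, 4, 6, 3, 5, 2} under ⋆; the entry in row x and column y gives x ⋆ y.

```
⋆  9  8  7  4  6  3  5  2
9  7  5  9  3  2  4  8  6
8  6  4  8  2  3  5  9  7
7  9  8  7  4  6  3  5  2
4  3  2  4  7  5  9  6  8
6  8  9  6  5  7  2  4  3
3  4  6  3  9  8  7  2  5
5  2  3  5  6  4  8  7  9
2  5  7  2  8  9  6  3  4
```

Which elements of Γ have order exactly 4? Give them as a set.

Identity is 7. Compute the order of each non-identity element by repeated multiplication:
  9: 9 → 7  (order 2)
  8: 8 → 4 → 2 → 7  (order 4)
  4: 4 → 7  (order 2)
  6: 6 → 7  (order 2)
  3: 3 → 7  (order 2)
  5: 5 → 7  (order 2)
  2: 2 → 4 → 8 → 7  (order 4)
Elements of order 4: {2, 8}.

{2, 8}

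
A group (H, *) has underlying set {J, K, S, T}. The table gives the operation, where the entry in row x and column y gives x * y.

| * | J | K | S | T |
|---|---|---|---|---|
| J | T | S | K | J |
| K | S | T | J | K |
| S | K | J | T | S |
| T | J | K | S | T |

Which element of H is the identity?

The identity e satisfies e * x = x for all x, so its row in the table reproduces the column headers.
Row T reads: J, K, S, T — exactly the header order. So T is the identity.

T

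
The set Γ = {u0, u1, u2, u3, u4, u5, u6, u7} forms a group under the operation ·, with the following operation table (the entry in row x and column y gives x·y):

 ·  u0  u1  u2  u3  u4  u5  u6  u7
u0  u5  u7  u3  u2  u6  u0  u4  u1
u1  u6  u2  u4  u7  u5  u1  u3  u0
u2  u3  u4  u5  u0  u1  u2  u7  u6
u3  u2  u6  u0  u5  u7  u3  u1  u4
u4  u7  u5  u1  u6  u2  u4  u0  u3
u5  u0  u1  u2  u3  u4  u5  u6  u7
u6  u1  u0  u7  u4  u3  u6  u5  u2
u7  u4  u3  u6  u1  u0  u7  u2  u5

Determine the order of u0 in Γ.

The identity element is u5 (its row matches the header).
u0^1 = u0
u0^2 = u0·u0 = u5
The first power of u0 equal to the identity is u0^2, so ord(u0) = 2.

2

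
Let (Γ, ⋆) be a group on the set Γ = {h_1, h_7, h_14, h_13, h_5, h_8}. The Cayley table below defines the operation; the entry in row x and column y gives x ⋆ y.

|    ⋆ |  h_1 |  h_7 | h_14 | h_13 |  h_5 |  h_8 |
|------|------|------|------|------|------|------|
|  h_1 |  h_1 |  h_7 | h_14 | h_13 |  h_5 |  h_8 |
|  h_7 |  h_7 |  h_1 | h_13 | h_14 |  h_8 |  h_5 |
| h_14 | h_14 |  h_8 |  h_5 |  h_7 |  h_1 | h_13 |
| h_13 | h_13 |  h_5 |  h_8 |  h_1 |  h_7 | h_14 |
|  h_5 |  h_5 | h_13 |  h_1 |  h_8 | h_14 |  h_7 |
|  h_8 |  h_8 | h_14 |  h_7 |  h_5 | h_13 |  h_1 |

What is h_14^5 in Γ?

h_5

h_14^1 = h_14
h_14^2 = h_14 ⋆ h_14 = h_5
h_14^3 = h_5 ⋆ h_14 = h_1
h_14^4 = h_1 ⋆ h_14 = h_14
h_14^5 = h_14 ⋆ h_14 = h_5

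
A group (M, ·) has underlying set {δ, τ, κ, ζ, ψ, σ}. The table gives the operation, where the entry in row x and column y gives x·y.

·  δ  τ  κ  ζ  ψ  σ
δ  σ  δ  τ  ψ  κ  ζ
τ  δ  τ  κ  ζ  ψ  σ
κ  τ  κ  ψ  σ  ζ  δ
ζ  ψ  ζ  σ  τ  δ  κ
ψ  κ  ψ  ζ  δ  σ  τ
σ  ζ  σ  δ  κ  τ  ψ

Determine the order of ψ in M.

3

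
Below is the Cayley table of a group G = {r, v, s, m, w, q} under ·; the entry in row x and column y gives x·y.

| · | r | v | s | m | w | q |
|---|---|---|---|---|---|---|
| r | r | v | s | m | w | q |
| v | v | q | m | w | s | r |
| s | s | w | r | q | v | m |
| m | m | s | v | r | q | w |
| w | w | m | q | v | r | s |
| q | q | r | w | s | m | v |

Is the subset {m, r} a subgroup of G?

{m, r} contains the identity r.
Checking products: every product of two elements of {m, r} (read from the table) lies in {m, r}, so the set is closed.
In a finite group, a nonempty closed subset is a subgroup. So {m, r} ≤ G.

Yes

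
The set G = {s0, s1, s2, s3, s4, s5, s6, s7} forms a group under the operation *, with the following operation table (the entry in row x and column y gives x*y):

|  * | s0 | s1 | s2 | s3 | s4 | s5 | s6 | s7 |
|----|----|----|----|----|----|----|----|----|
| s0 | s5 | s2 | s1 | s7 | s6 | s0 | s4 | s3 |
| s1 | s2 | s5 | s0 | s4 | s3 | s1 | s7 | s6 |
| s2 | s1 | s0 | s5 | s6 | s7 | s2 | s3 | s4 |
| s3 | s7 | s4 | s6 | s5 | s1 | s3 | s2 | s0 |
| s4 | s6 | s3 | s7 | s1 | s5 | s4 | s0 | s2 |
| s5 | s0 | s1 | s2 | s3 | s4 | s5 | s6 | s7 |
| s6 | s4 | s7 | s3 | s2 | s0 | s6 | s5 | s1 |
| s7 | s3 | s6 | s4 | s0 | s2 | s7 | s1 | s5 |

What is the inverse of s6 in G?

First locate the identity: row s5 matches the header, so s5 is the identity.
Scan row s6 for s5: s6*s6 = s5. Hence s6^(-1) = s6.

s6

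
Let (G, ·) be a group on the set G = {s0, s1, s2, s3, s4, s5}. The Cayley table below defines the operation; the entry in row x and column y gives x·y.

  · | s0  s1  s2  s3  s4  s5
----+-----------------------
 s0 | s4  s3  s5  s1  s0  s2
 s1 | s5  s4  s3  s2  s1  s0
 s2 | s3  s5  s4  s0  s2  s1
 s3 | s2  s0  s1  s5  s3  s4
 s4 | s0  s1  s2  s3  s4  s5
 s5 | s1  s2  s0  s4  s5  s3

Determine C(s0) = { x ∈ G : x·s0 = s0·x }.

{s0, s4}

Compare row s0 with column s0 entry by entry.
s2·s0 = s3 but s0·s2 = s5, so s2 does not.
Collecting the elements that commute with s0: C(s0) = {s0, s4}.
(Structurally, G here is isomorphic to the symmetric group S_3.)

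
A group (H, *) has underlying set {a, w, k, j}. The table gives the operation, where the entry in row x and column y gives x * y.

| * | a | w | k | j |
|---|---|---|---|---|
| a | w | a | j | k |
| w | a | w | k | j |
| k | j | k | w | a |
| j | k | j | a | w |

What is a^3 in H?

a^1 = a
a^2 = a * a = w
a^3 = w * a = a

a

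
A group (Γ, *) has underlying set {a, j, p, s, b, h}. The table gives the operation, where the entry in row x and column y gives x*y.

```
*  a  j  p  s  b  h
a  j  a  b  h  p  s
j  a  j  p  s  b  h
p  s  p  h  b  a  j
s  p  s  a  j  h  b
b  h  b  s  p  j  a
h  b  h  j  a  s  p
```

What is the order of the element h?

3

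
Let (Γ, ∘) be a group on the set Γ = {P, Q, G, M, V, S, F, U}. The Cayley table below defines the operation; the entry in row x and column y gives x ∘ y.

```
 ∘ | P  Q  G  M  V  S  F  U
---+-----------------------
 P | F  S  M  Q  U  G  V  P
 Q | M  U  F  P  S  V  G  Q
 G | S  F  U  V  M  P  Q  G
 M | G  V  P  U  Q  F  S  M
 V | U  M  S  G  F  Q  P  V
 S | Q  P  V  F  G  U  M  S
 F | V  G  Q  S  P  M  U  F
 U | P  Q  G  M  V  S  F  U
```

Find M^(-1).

First locate the identity: row U matches the header, so U is the identity.
Scan row M for U: M ∘ M = U. Hence M^(-1) = M.

M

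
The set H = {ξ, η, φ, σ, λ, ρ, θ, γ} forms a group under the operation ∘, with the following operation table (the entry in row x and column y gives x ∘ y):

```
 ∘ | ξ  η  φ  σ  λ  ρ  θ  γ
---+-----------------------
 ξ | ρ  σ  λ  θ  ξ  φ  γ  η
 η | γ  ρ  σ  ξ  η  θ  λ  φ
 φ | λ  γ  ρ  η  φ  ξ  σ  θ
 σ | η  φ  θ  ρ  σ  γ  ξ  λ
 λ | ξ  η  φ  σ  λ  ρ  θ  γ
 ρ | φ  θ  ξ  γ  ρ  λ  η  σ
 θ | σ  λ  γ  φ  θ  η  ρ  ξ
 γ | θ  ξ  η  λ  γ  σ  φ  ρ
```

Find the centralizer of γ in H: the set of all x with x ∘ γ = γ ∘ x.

Compare row γ with column γ entry by entry.
ρ ∘ γ = σ = γ ∘ ρ, so ρ commutes with γ.
ξ ∘ γ = η but γ ∘ ξ = θ, so ξ does not.
Collecting the elements that commute with γ: C(γ) = {γ, λ, ρ, σ}.
(Structurally, H here is isomorphic to the quaternion group Q_8.)

{γ, λ, ρ, σ}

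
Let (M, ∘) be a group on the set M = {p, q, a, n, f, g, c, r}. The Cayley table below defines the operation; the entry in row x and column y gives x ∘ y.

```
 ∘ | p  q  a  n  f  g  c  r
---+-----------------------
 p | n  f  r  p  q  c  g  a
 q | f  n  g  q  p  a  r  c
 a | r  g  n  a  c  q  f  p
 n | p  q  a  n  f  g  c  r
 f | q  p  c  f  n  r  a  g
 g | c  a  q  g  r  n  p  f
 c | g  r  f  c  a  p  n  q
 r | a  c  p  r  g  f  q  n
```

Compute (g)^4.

n

g^1 = g
g^2 = g ∘ g = n
g^3 = n ∘ g = g
g^4 = g ∘ g = n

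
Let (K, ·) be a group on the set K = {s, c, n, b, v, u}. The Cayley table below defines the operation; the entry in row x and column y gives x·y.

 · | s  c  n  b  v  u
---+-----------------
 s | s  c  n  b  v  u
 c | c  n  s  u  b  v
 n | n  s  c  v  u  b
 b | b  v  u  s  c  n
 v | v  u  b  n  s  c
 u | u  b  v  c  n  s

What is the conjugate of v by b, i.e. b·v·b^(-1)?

The identity is s. In row b, the entry s sits in column b, so b^(-1) = b.
b·v = c
c·b = u
(Structurally, K here is isomorphic to the symmetric group S_3.)

u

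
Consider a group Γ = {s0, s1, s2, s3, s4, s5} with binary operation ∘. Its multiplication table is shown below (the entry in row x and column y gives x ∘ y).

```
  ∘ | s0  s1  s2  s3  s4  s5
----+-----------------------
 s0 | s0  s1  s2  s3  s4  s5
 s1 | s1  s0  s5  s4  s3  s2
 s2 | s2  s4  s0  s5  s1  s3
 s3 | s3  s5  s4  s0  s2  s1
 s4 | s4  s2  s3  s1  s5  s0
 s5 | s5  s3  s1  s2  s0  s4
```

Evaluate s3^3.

s3

s3^1 = s3
s3^2 = s3 ∘ s3 = s0
s3^3 = s0 ∘ s3 = s3
(Structurally, Γ here is isomorphic to the symmetric group S_3.)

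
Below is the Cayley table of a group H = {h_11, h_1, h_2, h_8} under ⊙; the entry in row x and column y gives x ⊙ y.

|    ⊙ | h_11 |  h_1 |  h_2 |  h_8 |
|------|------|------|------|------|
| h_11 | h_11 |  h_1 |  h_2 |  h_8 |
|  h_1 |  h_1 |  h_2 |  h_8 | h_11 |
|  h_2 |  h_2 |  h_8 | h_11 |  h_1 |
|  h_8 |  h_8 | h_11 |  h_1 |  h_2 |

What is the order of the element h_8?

4

The identity element is h_11 (its row matches the header).
h_8^1 = h_8
h_8^2 = h_8 ⊙ h_8 = h_2
h_8^3 = h_2 ⊙ h_8 = h_1
h_8^4 = h_1 ⊙ h_8 = h_11
The first power of h_8 equal to the identity is h_8^4, so ord(h_8) = 4.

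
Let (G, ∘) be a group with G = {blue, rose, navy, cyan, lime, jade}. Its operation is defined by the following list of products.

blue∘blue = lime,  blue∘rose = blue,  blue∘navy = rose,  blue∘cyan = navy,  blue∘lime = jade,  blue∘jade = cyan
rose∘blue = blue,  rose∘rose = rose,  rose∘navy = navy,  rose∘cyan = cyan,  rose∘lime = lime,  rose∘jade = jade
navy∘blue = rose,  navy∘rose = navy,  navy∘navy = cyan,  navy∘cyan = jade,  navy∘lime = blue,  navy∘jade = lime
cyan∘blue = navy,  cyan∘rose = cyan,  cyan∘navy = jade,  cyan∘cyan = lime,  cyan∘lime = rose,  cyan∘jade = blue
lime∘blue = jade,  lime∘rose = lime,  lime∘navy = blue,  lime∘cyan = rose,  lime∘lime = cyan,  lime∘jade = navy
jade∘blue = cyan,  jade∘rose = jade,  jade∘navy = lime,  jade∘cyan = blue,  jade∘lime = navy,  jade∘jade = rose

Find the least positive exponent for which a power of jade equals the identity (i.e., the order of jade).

The identity element is rose (its row matches the header).
jade^1 = jade
jade^2 = jade ∘ jade = rose
The first power of jade equal to the identity is jade^2, so ord(jade) = 2.

2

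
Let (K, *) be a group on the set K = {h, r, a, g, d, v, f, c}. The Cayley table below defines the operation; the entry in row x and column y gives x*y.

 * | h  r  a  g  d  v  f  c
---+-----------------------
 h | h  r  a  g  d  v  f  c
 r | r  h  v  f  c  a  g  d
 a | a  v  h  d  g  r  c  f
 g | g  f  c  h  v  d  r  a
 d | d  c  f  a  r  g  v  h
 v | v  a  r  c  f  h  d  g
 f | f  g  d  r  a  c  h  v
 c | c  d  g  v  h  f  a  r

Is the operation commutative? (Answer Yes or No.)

No

d*g = a but g*d = v.
Since d and g do not commute, K is not abelian.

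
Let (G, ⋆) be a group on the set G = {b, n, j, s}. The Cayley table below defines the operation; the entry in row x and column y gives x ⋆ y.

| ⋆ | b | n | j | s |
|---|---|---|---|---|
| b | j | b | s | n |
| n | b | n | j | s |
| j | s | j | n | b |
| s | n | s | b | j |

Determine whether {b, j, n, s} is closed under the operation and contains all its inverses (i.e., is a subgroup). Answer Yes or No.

{b, j, n, s} contains the identity n.
Checking products: every product of two elements of {b, j, n, s} (read from the table) lies in {b, j, n, s}, so the set is closed.
In a finite group, a nonempty closed subset is a subgroup. So {b, j, n, s} ≤ G.

Yes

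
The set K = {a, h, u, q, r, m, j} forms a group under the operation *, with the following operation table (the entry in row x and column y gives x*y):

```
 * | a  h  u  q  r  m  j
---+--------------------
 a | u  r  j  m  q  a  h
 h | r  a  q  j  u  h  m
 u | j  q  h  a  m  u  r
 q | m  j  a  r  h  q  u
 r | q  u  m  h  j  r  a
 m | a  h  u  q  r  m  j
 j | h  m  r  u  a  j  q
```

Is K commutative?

Yes

Check whether the table is symmetric across its main diagonal.
Every entry (row x, col y) equals the entry (row y, col x), so K is abelian.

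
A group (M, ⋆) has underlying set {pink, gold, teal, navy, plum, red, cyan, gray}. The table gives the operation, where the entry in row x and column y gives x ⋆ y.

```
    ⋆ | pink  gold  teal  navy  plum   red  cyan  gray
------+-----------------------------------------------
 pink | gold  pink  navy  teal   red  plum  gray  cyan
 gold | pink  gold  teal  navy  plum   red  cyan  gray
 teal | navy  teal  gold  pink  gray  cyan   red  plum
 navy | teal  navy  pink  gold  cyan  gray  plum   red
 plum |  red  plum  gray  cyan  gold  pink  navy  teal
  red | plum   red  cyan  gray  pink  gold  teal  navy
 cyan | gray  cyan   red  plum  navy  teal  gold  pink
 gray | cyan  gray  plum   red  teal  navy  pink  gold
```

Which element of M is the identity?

The identity e satisfies e ⋆ x = x for all x, so its row in the table reproduces the column headers.
Row gold reads: pink, gold, teal, navy, plum, red, cyan, gray — exactly the header order. So gold is the identity.

gold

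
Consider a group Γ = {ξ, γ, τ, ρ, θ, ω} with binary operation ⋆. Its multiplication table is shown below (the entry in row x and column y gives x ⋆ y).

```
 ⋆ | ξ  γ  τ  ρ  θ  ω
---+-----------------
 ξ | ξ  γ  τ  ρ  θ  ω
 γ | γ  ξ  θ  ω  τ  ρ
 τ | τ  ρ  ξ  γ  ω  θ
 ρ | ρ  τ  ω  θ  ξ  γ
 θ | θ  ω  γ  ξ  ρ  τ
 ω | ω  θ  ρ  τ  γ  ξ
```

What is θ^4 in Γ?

θ

θ^1 = θ
θ^2 = θ ⋆ θ = ρ
θ^3 = ρ ⋆ θ = ξ
θ^4 = ξ ⋆ θ = θ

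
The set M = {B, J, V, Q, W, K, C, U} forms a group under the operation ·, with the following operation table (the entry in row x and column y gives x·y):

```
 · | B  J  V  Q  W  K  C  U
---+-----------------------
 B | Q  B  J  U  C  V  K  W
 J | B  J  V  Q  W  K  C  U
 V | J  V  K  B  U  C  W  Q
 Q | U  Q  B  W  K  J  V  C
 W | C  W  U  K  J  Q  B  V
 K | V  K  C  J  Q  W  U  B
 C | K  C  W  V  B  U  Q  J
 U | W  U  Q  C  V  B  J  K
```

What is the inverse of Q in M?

First locate the identity: row J matches the header, so J is the identity.
Scan row Q for J: Q·K = J. Hence Q^(-1) = K.

K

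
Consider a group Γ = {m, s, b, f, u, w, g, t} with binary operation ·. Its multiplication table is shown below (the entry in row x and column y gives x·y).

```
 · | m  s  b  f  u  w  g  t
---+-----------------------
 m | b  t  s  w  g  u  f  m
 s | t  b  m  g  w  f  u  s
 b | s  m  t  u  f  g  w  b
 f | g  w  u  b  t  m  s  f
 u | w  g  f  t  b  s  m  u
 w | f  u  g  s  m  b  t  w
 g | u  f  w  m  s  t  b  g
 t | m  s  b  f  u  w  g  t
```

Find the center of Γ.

{b, t}

An element z is central iff its row equals its column in the table.
For g: g·u = s ≠ m = u·g, so g ∉ Z.
Checking each element this way leaves Z(Γ) = {b, t}.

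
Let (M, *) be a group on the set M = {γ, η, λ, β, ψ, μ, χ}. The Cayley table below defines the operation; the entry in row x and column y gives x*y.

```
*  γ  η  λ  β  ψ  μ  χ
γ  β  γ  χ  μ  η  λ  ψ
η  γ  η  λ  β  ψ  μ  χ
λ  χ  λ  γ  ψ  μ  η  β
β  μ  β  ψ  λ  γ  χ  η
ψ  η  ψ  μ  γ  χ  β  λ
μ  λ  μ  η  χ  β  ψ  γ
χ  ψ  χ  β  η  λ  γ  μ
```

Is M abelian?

Check whether the table is symmetric across its main diagonal.
Every entry (row x, col y) equals the entry (row y, col x), so M is abelian.

Yes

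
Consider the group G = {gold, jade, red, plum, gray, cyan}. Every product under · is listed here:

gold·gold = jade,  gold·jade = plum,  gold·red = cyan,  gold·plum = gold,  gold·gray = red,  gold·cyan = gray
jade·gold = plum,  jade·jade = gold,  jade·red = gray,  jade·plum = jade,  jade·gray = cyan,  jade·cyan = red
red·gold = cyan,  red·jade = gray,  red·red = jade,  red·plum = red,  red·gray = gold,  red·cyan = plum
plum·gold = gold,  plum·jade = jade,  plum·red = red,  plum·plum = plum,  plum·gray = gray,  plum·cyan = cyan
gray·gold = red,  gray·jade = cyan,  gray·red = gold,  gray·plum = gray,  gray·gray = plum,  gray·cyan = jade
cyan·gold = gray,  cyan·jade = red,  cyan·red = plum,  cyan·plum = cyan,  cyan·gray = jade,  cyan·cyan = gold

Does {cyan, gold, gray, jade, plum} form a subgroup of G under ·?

jade·cyan = red, which is not in {cyan, gold, gray, jade, plum}.
The subset is not closed under ·, so it is not a subgroup.

No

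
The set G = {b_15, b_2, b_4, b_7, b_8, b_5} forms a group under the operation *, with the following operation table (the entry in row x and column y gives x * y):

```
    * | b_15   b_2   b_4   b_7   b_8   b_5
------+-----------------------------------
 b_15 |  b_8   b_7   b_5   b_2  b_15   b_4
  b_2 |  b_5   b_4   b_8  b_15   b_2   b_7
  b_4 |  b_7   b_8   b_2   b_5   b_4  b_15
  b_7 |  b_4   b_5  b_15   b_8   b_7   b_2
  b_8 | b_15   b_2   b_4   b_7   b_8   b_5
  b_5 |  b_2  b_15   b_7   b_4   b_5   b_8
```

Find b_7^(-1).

b_7

First locate the identity: row b_8 matches the header, so b_8 is the identity.
Scan row b_7 for b_8: b_7 * b_7 = b_8. Hence b_7^(-1) = b_7.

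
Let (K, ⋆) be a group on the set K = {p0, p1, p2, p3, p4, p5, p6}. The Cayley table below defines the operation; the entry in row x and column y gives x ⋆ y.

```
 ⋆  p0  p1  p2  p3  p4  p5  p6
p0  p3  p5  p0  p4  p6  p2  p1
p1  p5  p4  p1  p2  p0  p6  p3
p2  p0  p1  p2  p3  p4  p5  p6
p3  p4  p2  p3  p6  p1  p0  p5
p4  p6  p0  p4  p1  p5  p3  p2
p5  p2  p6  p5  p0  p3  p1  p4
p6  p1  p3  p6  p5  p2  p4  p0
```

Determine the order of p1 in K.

The identity element is p2 (its row matches the header).
p1^1 = p1
p1^2 = p1 ⋆ p1 = p4
p1^3 = p4 ⋆ p1 = p0
p1^4 = p0 ⋆ p1 = p5
p1^5 = p5 ⋆ p1 = p6
p1^6 = p6 ⋆ p1 = p3
p1^7 = p3 ⋆ p1 = p2
The first power of p1 equal to the identity is p1^7, so ord(p1) = 7.

7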